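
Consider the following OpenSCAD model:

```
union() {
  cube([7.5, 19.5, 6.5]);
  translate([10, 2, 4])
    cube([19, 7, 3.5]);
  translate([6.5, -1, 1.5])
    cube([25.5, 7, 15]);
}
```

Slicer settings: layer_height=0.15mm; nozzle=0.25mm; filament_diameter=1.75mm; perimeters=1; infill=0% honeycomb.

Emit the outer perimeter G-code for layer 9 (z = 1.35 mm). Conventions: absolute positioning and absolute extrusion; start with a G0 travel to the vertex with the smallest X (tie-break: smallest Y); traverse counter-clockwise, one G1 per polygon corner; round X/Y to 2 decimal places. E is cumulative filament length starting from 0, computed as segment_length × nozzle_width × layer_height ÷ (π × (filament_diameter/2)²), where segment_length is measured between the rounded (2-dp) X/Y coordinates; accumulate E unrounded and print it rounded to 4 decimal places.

At z = 1.35 mm: the cube (footprint 7.5×19.5) is included at this height; the cube at (10, 2) does not reach this height (z outside [4, 7.5]); the cube at (6.5, -1) is absent (z outside [1.5, 16.5]); Combining (union): only the 7.5×19.5 cube is present, so the union is just that shape — 1 connected region. The outline is a single polygon with 4 vertices. Extrusion per mm of travel: 0.25 × 0.15 / (π × 0.875²) = 0.015591. Accumulating E over each segment gives final E = 0.8419.

G0 X0.00 Y0.00 Z1.35
G1 X7.50 Y0.00 E0.1169
G1 X7.50 Y19.50 E0.4209
G1 X0.00 Y19.50 E0.5379
G1 X0.00 Y0.00 E0.8419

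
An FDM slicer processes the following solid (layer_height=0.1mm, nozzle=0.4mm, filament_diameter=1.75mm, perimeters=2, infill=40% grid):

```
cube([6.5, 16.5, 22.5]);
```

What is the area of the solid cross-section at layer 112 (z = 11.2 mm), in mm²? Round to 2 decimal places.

At z = 11.2 mm: the 6.5×16.5 cube contributes its full rectangle (area 107.25 mm²). Overall, the cross-section is a single solid region. Net area = 107.25 mm².

107.25 mm²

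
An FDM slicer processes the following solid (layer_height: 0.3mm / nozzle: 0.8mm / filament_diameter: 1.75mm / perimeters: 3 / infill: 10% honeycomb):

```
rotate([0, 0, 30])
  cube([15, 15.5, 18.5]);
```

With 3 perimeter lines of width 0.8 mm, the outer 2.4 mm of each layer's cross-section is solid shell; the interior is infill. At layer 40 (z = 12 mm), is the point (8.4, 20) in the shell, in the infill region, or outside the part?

At z = 12 mm: the cube is present — its section is the full 15×15.5 rectangle; (whole slice rotated 30° about Z — lengths, areas and connectivity unchanged). Overall, the cross-section is a single solid region. Undo the 30° rotation: the query point maps to (17.275, 13.121) in the un-rotated model frame. The nearest boundary edge runs (15.00, 0.00)→(15.00, 15.50); distance from the point to it = 2.27 mm. The point is not inside any of the regions above, so it lies outside the cross-section (2.27 mm from the nearest boundary).

outside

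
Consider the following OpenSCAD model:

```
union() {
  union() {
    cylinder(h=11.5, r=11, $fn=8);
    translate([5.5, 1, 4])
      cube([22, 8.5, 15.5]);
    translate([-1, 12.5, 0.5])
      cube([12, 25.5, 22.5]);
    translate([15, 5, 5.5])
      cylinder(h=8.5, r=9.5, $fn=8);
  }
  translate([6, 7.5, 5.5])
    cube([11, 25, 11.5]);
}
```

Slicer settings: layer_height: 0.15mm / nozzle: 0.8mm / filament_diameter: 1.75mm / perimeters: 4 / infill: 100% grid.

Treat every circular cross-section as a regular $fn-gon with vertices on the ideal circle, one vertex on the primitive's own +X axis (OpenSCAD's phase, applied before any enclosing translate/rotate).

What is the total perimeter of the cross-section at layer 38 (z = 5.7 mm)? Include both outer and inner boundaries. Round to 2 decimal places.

At z = 5.7 mm: the r=11 cylinder contributes a regular 8-gon of circumradius 11 (perimeter = 2·8·11.000·sin(180°/8) = 67.35 mm); the cube at (5.5, 1) (footprint 22×8.5) is included at this height (perimeter 61.00 mm); the 12×25.5 cube at (-1, 12.5) contributes its full rectangle (perimeter 75.00 mm); the r=9.5 cylinder at (15, 5) gives a regular 8-gon of circumradius 9.5 (constant along its height) (perimeter = 2·8·9.500·sin(180°/8) = 58.17 mm); Combining (union): the regions partially overlap (shared area 181.47 mm²), so the edge portions inside another operand are dropped and the merged outline is re-measured after clipping — boundary = 182.41 mm; the cube at (6, 7.5) (footprint 11×25) is included at this height (perimeter 72.00 mm); Taking the union: the regions partially overlap (shared area 156.29 mm²), so the edge portions inside another operand are dropped and the merged outline is re-measured after clipping — boundary = 174.10 mm. Overall, the cross-section is a single solid region. Total boundary length (outer) = 174.10 mm.

174.10 mm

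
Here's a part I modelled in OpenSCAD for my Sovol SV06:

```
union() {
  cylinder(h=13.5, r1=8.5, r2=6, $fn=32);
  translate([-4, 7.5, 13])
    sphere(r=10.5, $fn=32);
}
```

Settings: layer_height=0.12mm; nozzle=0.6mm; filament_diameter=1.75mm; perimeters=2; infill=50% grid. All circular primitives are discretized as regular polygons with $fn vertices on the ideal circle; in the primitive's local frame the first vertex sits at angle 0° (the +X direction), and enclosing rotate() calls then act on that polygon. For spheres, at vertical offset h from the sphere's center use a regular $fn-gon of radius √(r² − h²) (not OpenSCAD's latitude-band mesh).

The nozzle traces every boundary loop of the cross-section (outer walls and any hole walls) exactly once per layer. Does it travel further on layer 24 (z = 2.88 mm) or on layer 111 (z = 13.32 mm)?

layer 111 (z = 13.32 mm)

Layer 24 (z = 2.88): the cone (r1=8.5→r2=6) has section circumradius 7.967 here — a regular 32-gon (perimeter = 2·32·7.967·sin(180°/32) = 49.98 mm); the r=10.5 sphere at (-4, 7.5) contributes a regular 32-gon of circumradius √(10.5²−10.12²) = 2.799 (perimeter = 2·32·2.799·sin(180°/32) = 17.56 mm); Merging all regions: the regions partially overlap (shared area 8.32 mm²), so the edge portions inside another operand are dropped and the merged outline is re-measured after clipping — boundary = 55.49 mm. So its perimeter = 55.49 mm. Layer 111 (z = 13.32): the cone: at t=0.987 of its height the radius interpolates to r₁+(r₂−r₁)t = 6.033, giving a regular 32-gon of that circumradius (perimeter = 2·32·6.033·sin(180°/32) = 37.85 mm); the r=10.5 sphere at (-4, 7.5) contributes a regular 32-gon of circumradius √(10.5²−0.32²) = 10.495 (perimeter = 2·32·10.495·sin(180°/32) = 65.84 mm); Taking the union: the regions partially overlap (shared area 73.07 mm²), so the edge portions inside another operand are dropped and the merged outline is re-measured after clipping — boundary = 71.83 mm. So its perimeter = 71.83 mm. Layer 111 is larger (71.83 vs 55.49 mm).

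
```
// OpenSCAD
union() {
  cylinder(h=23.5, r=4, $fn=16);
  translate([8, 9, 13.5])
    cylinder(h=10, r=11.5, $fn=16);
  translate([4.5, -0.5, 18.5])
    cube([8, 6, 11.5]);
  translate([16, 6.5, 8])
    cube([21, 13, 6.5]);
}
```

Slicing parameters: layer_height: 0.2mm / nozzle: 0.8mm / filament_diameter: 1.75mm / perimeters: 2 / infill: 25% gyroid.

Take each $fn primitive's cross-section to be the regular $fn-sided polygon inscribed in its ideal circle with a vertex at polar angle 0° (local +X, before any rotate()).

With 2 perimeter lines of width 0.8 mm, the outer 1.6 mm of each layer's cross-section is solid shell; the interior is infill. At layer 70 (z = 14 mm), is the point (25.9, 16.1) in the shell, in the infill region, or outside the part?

infill

At z = 14 mm: the cylinder: section is a regular 16-gon, circumradius r=4; the r=11.5 cylinder at (8, 9) contributes a regular 16-gon of circumradius 11.5; the cube at (4.5, -0.5) is absent (z outside [18.5, 30]); the cube at (16, 6.5) (footprint 21×13) is included at this height; Combining (union): the regions partially overlap (shared area 44.13 mm²), so overlapping operands fuse into one piece — 1 connected region. Overall, the cross-section is a single solid region. The nearest boundary edge runs (16.00, 19.50)→(37.00, 19.50); distance from the point to it = 3.40 mm. The point is inside the cross-section and 3.40 mm from the nearest boundary — more than the 1.6 mm shell width (2 × 0.8), so it's in the infill interior.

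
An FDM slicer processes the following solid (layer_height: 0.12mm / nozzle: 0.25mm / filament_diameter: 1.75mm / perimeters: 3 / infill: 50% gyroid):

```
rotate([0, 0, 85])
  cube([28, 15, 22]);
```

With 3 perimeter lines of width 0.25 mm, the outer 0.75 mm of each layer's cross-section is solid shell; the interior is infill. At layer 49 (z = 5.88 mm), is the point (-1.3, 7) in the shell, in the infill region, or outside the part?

infill

At z = 5.88 mm: the cube is present — its section is the full 28×15 rectangle; (whole slice rotated 85° about Z — lengths, areas and connectivity unchanged). Overall, the cross-section is a single solid region. Undo the 85° rotation: the query point maps to (6.860, 1.905) in the un-rotated model frame. The nearest boundary edge runs (0.00, 0.00)→(28.00, 0.00); distance from the point to it = 1.91 mm. The point is inside the cross-section and 1.91 mm from the nearest boundary — more than the 0.75 mm shell width (3 × 0.25), so it's in the infill interior.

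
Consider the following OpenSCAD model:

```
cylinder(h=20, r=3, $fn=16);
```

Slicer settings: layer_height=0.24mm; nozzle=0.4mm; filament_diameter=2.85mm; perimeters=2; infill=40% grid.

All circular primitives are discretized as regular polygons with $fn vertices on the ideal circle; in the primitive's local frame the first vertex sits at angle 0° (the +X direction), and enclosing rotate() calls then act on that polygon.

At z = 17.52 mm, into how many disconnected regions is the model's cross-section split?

At z = 17.52 mm: the r=3 cylinder contributes a regular 16-gon of circumradius 3. The result has 1 disconnected region.

1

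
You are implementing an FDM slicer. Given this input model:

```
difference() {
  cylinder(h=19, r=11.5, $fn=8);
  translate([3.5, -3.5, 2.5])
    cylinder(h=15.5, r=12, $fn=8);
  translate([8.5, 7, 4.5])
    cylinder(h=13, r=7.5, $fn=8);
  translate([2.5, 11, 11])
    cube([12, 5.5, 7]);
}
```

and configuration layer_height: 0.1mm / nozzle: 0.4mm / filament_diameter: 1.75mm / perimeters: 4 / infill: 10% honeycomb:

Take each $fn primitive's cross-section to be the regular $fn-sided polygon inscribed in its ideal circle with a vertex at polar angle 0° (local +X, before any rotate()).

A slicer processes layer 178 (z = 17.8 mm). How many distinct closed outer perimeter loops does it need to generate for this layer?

At z = 17.8 mm: the r=11.5 cylinder contributes a regular 8-gon of circumradius 11.5; the r=12 cylinder at (3.5, -3.5) gives a regular 8-gon of circumradius 12 (constant along its height); the cylinder at (8.5, 7) is not intersected at this z (z outside [4.5, 17.5]); the cube at (2.5, 11) is present — its section is the full 12×5.5 rectangle; Taking the first minus the rest: starting from the r=11.5 cylinder, the r=12 cylinder at (3.5, -3.5) partially overlaps it — only the 279.13 mm² overlap (of its 407.29 mm²) is removed, clipping the outline; the 12×5.5 cube at (2.5, 11) misses the remaining region (no effect) — 1 connected region. The result has 1 disconnected region.

1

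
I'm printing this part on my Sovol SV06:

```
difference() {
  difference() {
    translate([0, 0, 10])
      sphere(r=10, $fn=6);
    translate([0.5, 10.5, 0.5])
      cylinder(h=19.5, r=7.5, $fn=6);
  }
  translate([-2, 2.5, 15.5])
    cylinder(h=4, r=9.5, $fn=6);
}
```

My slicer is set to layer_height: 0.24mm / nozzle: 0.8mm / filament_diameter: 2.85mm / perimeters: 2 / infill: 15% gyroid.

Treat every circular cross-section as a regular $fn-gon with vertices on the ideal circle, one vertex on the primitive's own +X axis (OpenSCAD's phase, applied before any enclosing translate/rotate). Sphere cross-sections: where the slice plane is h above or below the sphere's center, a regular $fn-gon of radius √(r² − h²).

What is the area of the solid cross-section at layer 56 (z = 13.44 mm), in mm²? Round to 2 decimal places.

190.29 mm²

At z = 13.44 mm: the r=10 sphere slices to a regular 6-gon of circumradius 9.390 (√(r²−h²) with h=3.44 from center) (area = (6/2)·9.390²·sin(360°/6) = 229.06 mm²); the r=7.5 cylinder at (0.5, 10.5) gives a regular 6-gon of circumradius 7.5 (constant along its height) (area = (6/2)·7.500²·sin(360°/6) = 146.14 mm²); After the difference (first − rest): starting from the r=10 sphere (229.06 mm²), the r=7.5 cylinder at (0.5, 10.5) partially overlaps it — only the 38.78 mm² overlap (of its 146.14 mm²) is removed, clipping the outline — area = 190.29 mm²; the cylinder at (-2, 2.5) is not intersected at this z (z outside [15.5, 19.5]); After the difference (first − rest): none of the subtracted shapes is present at this height, so the result so far is unchanged — area = 190.29 mm². Overall, the cross-section is a single solid region. Net area = 190.29 mm².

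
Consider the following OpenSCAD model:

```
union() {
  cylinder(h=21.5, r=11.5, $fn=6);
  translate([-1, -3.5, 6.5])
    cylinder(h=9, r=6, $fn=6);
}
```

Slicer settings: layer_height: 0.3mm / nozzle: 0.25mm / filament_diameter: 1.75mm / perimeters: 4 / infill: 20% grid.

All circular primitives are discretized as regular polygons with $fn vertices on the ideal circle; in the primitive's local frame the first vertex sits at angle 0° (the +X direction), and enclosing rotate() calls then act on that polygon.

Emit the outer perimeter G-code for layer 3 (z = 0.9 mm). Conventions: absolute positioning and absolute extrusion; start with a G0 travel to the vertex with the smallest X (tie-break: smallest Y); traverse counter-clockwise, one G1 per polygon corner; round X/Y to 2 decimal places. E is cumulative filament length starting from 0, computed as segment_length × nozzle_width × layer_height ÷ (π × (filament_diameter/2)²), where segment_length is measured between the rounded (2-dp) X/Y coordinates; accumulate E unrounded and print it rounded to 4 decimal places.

At z = 0.9 mm: the r=11.5 cylinder gives a regular 6-gon of circumradius 11.5 (constant along its height); the cylinder at (-1, -3.5) is absent (z outside [6.5, 15.5]); Combining (union): only the r=11.5 cylinder is present, so the union is just that shape — 1 connected region. The outline is a single polygon with 6 vertices. Extrusion per mm of travel: 0.25 × 0.3 / (π × 0.875²) = 0.031181. Accumulating E over each segment gives final E = 2.1516.

G0 X-11.50 Y0.00 Z0.90
G1 X-5.75 Y-9.96 E0.3586
G1 X5.75 Y-9.96 E0.7172
G1 X11.50 Y0.00 E1.0758
G1 X5.75 Y9.96 E1.4344
G1 X-5.75 Y9.96 E1.7930
G1 X-11.50 Y0.00 E2.1516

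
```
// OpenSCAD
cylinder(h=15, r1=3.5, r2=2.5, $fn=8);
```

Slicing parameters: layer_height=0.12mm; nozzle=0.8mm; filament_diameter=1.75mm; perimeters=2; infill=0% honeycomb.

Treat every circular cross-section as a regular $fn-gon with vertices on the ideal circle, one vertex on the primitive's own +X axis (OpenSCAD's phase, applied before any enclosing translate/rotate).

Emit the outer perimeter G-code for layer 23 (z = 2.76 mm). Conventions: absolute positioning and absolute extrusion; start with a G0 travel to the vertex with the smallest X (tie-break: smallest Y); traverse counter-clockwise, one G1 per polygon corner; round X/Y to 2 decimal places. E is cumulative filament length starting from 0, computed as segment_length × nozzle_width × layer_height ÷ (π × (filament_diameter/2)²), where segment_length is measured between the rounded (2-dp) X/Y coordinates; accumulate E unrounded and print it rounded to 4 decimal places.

G0 X-3.32 Y0.00 Z2.76
G1 X-2.34 Y-2.34 E0.1013
G1 X0.00 Y-3.32 E0.2025
G1 X2.34 Y-2.34 E0.3038
G1 X3.32 Y0.00 E0.4050
G1 X2.34 Y2.34 E0.5063
G1 X0.00 Y3.32 E0.6075
G1 X-2.34 Y2.34 E0.7088
G1 X-3.32 Y0.00 E0.8100

At z = 2.76 mm: the cone (r1=3.5→r2=2.5) has section circumradius 3.316 here — a regular 8-gon. The outline is a single polygon with 8 vertices. Extrusion per mm of travel: 0.8 × 0.12 / (π × 0.875²) = 0.039912. Accumulating E over each segment gives final E = 0.8100.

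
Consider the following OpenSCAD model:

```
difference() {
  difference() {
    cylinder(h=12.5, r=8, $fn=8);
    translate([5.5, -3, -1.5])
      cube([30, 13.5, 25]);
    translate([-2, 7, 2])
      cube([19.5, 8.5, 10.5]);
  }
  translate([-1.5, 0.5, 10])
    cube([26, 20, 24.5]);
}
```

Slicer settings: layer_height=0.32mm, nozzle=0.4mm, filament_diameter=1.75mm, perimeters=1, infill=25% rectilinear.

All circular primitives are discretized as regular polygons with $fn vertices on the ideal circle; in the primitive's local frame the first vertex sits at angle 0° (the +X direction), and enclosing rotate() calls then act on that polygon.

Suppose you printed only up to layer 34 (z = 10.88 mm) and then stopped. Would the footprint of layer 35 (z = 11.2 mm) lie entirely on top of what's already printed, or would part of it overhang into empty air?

Compare the two slices. At z = 10.88: the r=8 cylinder contributes a regular 8-gon of circumradius 8 (area = (8/2)·8.000²·sin(360°/8) = 181.02 mm²); the cube at (5.5, -3) is present — its section is the full 30×13.5 rectangle (area 405.00 mm²); the 19.5×8.5 cube at (-2, 7) contributes its full rectangle (area 165.75 mm²); Taking the first minus the rest: starting from the r=8 cylinder (181.02 mm²), the 30×13.5 cube at (5.5, -3) partially overlaps it — only the 13.16 mm² overlap (of its 405.00 mm²) is removed, clipping the outline; the 19.5×8.5 cube at (-2, 7) partially overlaps it — only the 2.38 mm² overlap (of its 165.75 mm²) is removed, clipping the outline — area = 165.48 mm²; the 26×20 cube at (-1.5, 0.5) contributes its full rectangle (area 520.00 mm²); Taking the first minus the rest: starting from that combined region (165.48 mm²), the 26×20 cube at (-1.5, 0.5) partially overlaps it — only the 43.53 mm² overlap (of its 520.00 mm²) is removed, clipping the outline — area = 121.96 mm². At z = 11.2: the r=8 cylinder contributes a regular 8-gon of circumradius 8 (area = (8/2)·8.000²·sin(360°/8) = 181.02 mm²); the cube at (5.5, -3) is present — its section is the full 30×13.5 rectangle (area 405.00 mm²); the cube at (-2, 7) (footprint 19.5×8.5) is included at this height (area 165.75 mm²); Taking the first minus the rest: starting from the r=8 cylinder (181.02 mm²), the 30×13.5 cube at (5.5, -3) partially overlaps it — only the 13.16 mm² overlap (of its 405.00 mm²) is removed, clipping the outline; the 19.5×8.5 cube at (-2, 7) partially overlaps it — only the 2.38 mm² overlap (of its 165.75 mm²) is removed, clipping the outline — area = 165.48 mm²; the cube at (-1.5, 0.5) (footprint 26×20) is included at this height (area 520.00 mm²); Subtracting the remaining from the first: starting from that combined region (165.48 mm²), the 26×20 cube at (-1.5, 0.5) partially overlaps it — only the 43.53 mm² overlap (of its 520.00 mm²) is removed, clipping the outline — area = 121.96 mm². Checking containment: the cross-section at z = 11.2 is a subset of the cross-section at z = 10.88.

entirely on top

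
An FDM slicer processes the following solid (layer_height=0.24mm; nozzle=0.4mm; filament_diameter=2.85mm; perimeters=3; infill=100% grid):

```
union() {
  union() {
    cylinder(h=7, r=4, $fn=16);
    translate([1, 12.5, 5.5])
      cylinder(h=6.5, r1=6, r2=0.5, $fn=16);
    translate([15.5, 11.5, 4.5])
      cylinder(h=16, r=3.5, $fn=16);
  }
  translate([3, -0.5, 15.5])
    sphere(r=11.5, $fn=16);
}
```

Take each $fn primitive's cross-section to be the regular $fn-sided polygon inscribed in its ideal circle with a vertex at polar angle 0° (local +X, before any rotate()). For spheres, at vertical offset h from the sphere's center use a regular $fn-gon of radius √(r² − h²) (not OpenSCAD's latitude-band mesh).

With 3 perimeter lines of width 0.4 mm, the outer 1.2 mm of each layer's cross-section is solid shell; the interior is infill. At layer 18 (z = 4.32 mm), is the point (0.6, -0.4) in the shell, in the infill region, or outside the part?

infill

At z = 4.32 mm: the r=4 cylinder gives a regular 16-gon of circumradius 4 (constant along its height); the cone at (1, 12.5) is absent (z outside [5.5, 12]); the cylinder at (15.5, 11.5) is absent (z outside [4.5, 20.5]); Merging all regions: only the r=4 cylinder is present, so the union is just that shape — 1 connected region; the r=11.5 sphere at (3, -0.5) slices to a regular 16-gon of circumradius 2.694 (√(r²−h²) with h=11.18 from center); Combining (union): the regions partially overlap (shared area 14.23 mm²), so overlapping operands fuse into one piece — 1 connected region. Overall, the cross-section is a single solid region. The nearest boundary edge runs (2.45, -3.08)→(1.53, -3.70); distance from the point to it = 3.26 mm. The point is inside the cross-section and 3.26 mm from the nearest boundary — more than the 1.2 mm shell width (3 × 0.4), so it's in the infill interior.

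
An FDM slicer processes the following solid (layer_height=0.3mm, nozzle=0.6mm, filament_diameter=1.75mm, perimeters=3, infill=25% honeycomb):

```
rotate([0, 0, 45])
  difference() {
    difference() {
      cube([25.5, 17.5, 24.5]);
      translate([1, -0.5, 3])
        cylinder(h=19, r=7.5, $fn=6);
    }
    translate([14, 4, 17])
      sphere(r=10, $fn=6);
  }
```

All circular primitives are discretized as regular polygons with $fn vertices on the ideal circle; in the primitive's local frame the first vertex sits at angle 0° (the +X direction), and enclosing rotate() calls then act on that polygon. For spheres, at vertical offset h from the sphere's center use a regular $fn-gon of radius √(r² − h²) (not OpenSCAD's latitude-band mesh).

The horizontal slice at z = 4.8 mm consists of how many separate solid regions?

1

At z = 4.8 mm: the 25.5×17.5 cube contributes its full rectangle; the r=7.5 cylinder at (1, -0.5) contributes a regular 6-gon of circumradius 7.5; After the difference (first − rest): starting from the 25.5×17.5 cube, the r=7.5 cylinder at (1, -0.5) partially overlaps it — only the 38.85 mm² overlap (of its 146.14 mm²) is removed, clipping the outline — 1 connected region; the sphere at (14, 4) is absent (|z−center|=12.200 > r=10); Subtracting the remaining from the first: none of the subtracted shapes is present at this height, so the result so far is unchanged — 1 connected region; (whole slice rotated 45° about Z — lengths, areas and connectivity unchanged). The result has 1 disconnected region.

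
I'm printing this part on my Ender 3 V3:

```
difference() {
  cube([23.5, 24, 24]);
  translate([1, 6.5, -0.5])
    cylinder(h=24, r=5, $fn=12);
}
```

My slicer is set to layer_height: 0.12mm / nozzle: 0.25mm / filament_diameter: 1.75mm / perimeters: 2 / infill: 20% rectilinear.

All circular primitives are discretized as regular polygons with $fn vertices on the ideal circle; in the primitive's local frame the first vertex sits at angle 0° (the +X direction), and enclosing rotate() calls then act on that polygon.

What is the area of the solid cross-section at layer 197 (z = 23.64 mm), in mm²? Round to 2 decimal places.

At z = 23.64 mm: the cube (footprint 23.5×24) is included at this height (area 564.00 mm²); the cylinder at (1, 6.5) is absent (z outside [-0.5, 23.5]); Taking the first minus the rest: none of the subtracted shapes is present at this height, so the 23.5×24 cube is unchanged — area = 564.00 mm². Overall, the cross-section is a single solid region. Net area = 564.00 mm².

564.00 mm²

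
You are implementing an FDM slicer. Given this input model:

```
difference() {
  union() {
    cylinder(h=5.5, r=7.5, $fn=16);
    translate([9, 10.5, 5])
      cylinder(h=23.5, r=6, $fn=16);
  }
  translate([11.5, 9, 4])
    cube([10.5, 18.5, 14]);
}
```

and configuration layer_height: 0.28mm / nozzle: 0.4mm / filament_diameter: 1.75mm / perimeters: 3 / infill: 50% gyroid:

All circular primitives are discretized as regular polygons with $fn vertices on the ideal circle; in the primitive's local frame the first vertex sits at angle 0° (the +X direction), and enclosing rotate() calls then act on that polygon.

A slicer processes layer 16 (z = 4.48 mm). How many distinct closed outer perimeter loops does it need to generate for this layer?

1

At z = 4.48 mm: the r=7.5 cylinder contributes a regular 16-gon of circumradius 7.5; the cylinder at (9, 10.5) does not reach this height (z outside [5, 28.5]); Merging all regions: only the r=7.5 cylinder is present, so the union is just that shape — 1 connected region; the 10.5×18.5 cube at (11.5, 9) contributes its full rectangle; After the difference (first − rest): starting from the result so far, the 10.5×18.5 cube at (11.5, 9) misses the remaining region (no effect) — 1 connected region. The result has 1 disconnected region.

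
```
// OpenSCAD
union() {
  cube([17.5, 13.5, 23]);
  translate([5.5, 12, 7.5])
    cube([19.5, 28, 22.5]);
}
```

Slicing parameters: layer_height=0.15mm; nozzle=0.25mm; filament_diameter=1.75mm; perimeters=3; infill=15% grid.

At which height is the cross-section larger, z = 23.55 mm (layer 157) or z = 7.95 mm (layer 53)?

layer 53 (z = 7.95 mm)

Layer 157 (z = 23.55): the cube is not intersected at this z (z outside [0, 23]); the cube at (5.5, 12) is present — its section is the full 19.5×28 rectangle (area 546.00 mm²); Combining (union): only the 19.5×28 cube at (5.5, 12) is present, so the union is just that shape — area = 546.00 mm². So its area = 546.00 mm². Layer 53 (z = 7.95): the cube (footprint 17.5×13.5) is included at this height (area 236.25 mm²); the cube at (5.5, 12) is present — its section is the full 19.5×28 rectangle (area 546.00 mm²); Taking the union: the regions partially overlap — summed areas 782.25 mm² minus the doubly-counted overlap 18.00 mm² gives 764.25 mm² — area = 764.25 mm². So its area = 764.25 mm². Layer 53 is larger (764.25 vs 546.00 mm²).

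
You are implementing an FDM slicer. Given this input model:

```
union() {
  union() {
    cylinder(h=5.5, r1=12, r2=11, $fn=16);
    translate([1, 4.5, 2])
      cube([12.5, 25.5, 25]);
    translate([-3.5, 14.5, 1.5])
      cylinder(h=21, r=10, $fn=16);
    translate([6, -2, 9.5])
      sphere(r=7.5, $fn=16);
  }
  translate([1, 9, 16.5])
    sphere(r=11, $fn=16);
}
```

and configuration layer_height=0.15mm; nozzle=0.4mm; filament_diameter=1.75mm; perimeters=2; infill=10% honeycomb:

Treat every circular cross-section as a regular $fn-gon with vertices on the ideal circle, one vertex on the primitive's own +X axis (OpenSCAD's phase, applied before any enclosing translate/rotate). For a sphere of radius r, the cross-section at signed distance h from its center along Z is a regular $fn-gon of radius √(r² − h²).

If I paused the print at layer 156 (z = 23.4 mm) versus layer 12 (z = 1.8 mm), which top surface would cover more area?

Layer 156 (z = 23.4): the cone does not reach this height (z outside [0, 5.5]); the cube at (1, 4.5) (footprint 12.5×25.5) is included at this height (area 318.75 mm²); the cylinder at (-3.5, 14.5) does not reach this height (z outside [1.5, 22.5]); the sphere at (6, -2) does not reach this height (|z−center|=13.900 > r=7.5); Combining (union): only the 12.5×25.5 cube at (1, 4.5) is present, so the union is just that shape — area = 318.75 mm²; the r=11 sphere at (1, 9) slices to a regular 16-gon of circumradius 8.567 (√(r²−h²) with h=6.9 from center) (area = (16/2)·8.567²·sin(360°/16) = 224.68 mm²); Combining (union): the regions partially overlap — summed areas 543.43 mm² minus the doubly-counted overlap 92.36 mm² gives 451.07 mm² — area = 451.07 mm². So its area = 451.07 mm². Layer 12 (z = 1.8): the cone contributes a regular 16-gon of circumradius 11.673 (interpolated between r1=12 and r2=11 at t=0.327) (area = (16/2)·11.673²·sin(360°/16) = 417.13 mm²); the cube at (1, 4.5) does not reach this height (z outside [2, 27]); the cylinder at (-3.5, 14.5): section is a regular 16-gon, circumradius r=10 (area = (16/2)·10.000²·sin(360°/16) = 306.15 mm²); the sphere at (6, -2) does not reach this height (|z−center|=7.700 > r=7.5); Taking the union: the regions partially overlap — summed areas 723.28 mm² minus the doubly-counted overlap 68.24 mm² gives 655.04 mm² — area = 655.04 mm²; the sphere at (1, 9) does not reach this height (|z−center|=14.700 > r=11); Combining (union): only the result so far is present, so the union is just that shape — area = 655.04 mm². So its area = 655.04 mm². Layer 12 is larger (655.04 vs 451.07 mm²).

layer 12 (z = 1.8 mm)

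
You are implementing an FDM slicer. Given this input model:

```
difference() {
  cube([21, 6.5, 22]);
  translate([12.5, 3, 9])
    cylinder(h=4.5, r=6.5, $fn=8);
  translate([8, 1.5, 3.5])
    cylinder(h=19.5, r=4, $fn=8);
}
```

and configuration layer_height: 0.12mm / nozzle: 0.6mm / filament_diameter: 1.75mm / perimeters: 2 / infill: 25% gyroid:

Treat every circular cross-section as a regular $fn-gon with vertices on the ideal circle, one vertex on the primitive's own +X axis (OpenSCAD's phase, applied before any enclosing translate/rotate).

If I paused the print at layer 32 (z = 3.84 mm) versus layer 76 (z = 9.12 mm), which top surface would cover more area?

Layer 32 (z = 3.84): the cube is present — its section is the full 21×6.5 rectangle (area 136.50 mm²); the cylinder at (12.5, 3) is absent (z outside [9, 13.5]); the r=4 cylinder at (8, 1.5) gives a regular 8-gon of circumradius 4 (constant along its height) (area = (8/2)·4.000²·sin(360°/8) = 45.25 mm²); Subtracting the remaining from the first: starting from the 21×6.5 cube (136.50 mm²), the r=4 cylinder at (8, 1.5) partially overlaps it — only the 33.70 mm² overlap (of its 45.25 mm²) is removed, clipping the outline — area = 102.80 mm². So its area = 102.80 mm². Layer 76 (z = 9.12): the 21×6.5 cube contributes its full rectangle (area 136.50 mm²); the cylinder at (12.5, 3): section is a regular 8-gon, circumradius r=6.5 (area = (8/2)·6.500²·sin(360°/8) = 119.50 mm²); the r=4 cylinder at (8, 1.5) contributes a regular 8-gon of circumradius 4 (area = (8/2)·4.000²·sin(360°/8) = 45.25 mm²); Taking the first minus the rest: starting from the 21×6.5 cube (136.50 mm²), the r=6.5 cylinder at (12.5, 3) partially overlaps it — only the 75.70 mm² overlap (of its 119.50 mm²) is removed, clipping the outline; the r=4 cylinder at (8, 1.5) partially overlaps it — only the 9.24 mm² overlap (of its 45.25 mm²) is removed, clipping the outline — area = 51.56 mm². So its area = 51.56 mm². Layer 32 is larger (102.80 vs 51.56 mm²).

layer 32 (z = 3.84 mm)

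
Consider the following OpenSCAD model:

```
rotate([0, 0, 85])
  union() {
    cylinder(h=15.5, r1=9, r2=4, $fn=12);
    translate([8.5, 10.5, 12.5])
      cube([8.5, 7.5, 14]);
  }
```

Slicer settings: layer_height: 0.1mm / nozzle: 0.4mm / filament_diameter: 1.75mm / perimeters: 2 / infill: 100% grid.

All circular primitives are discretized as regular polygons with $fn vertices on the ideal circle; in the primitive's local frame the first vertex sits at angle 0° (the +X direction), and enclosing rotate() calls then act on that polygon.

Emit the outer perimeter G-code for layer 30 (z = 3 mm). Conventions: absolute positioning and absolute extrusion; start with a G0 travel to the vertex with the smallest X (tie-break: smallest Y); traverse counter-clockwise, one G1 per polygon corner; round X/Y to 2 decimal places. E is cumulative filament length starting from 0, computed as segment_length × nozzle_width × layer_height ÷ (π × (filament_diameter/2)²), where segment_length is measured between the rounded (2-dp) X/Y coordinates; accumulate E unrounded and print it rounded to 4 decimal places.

At z = 3 mm: the cone: at t=0.194 of its height the radius interpolates to r₁+(r₂−r₁)t = 8.032, giving a regular 12-gon of that circumradius; the cube at (8.5, 10.5) is absent (z outside [12.5, 26.5]); Combining (union): only the cone is present, so the union is just that shape — 1 connected region; (whole slice rotated 85° about Z — lengths, areas and connectivity unchanged). The outline is a single polygon with 12 vertices. Extrusion per mm of travel: 0.4 × 0.1 / (π × 0.875²) = 0.016630. Accumulating E over each segment gives final E = 0.8297.

G0 X-8.00 Y0.70 Z3.00
G1 X-7.28 Y-3.39 E0.0691
G1 X-4.61 Y-6.58 E0.1382
G1 X-0.70 Y-8.00 E0.2074
G1 X3.39 Y-7.28 E0.2765
G1 X6.58 Y-4.61 E0.3457
G1 X8.00 Y-0.70 E0.4148
G1 X7.28 Y3.39 E0.4839
G1 X4.61 Y6.58 E0.5531
G1 X0.70 Y8.00 E0.6223
G1 X-3.39 Y7.28 E0.6913
G1 X-6.58 Y4.61 E0.7605
G1 X-8.00 Y0.70 E0.8297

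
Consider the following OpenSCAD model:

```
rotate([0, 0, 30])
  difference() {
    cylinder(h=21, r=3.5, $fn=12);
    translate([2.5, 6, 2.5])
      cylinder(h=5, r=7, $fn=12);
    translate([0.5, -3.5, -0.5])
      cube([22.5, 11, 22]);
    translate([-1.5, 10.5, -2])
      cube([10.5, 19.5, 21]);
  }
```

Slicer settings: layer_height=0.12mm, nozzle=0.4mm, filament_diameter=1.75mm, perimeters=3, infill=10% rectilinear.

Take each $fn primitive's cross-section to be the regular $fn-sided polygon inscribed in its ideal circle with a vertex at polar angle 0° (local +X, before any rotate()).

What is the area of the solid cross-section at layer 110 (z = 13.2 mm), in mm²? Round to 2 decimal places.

At z = 13.2 mm: the r=3.5 cylinder gives a regular 12-gon of circumradius 3.5 (constant along its height) (area = (12/2)·3.500²·sin(360°/12) = 36.75 mm²); the cylinder at (2.5, 6) is not intersected at this z (z outside [2.5, 7.5]); the cube at (0.5, -3.5) is present — its section is the full 22.5×11 rectangle (area 247.50 mm²); the cube at (-1.5, 10.5) (footprint 10.5×19.5) is included at this height (area 204.75 mm²); Subtracting the remaining from the first: starting from the r=3.5 cylinder (36.75 mm²), the 22.5×11 cube at (0.5, -3.5) partially overlaps it — only the 14.94 mm² overlap (of its 247.50 mm²) is removed, clipping the outline; the 10.5×19.5 cube at (-1.5, 10.5) misses the remaining region (no effect) — area = 21.81 mm²; (rotated 30° about Z; rotation is an isometry so areas/perimeters/island counts are preserved). Overall, the cross-section is a single solid region. Net area = 21.81 mm².

21.81 mm²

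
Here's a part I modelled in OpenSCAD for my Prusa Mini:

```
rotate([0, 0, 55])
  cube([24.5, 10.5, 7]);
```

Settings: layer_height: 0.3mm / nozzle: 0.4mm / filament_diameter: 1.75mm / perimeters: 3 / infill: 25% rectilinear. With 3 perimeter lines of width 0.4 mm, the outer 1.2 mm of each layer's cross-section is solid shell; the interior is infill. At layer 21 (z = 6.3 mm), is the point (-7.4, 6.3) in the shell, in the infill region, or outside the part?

shell

At z = 6.3 mm: the cube is present — its section is the full 24.5×10.5 rectangle; (whole slice rotated 55° about Z — lengths, areas and connectivity unchanged). Overall, the cross-section is a single solid region. Undo the 55° rotation: the query point maps to (0.916, 9.675) in the un-rotated model frame. The nearest boundary edge runs (24.50, 10.50)→(0.00, 10.50); distance from the point to it = 0.82 mm. The point is inside the cross-section, 0.82 mm from the nearest boundary — within the 1.2 mm shell band (3 × 0.4).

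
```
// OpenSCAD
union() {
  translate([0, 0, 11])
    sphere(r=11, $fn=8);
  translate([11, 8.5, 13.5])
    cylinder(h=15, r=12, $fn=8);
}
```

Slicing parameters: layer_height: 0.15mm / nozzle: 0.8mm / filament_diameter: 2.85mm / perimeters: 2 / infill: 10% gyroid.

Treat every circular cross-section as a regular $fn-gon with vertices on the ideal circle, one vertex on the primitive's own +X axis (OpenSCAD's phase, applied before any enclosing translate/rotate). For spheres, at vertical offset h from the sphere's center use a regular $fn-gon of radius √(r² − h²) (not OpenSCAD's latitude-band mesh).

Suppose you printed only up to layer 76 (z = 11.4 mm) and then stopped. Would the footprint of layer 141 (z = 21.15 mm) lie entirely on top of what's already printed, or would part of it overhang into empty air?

Compare the two slices. At z = 11.4: the r=11 sphere contributes a regular 8-gon of circumradius √(11²−0.4²) = 10.993 (area = (8/2)·10.993²·sin(360°/8) = 341.79 mm²); the cylinder at (11, 8.5) is absent (z outside [13.5, 28.5]); Taking the union: only the r=11 sphere is present, so the union is just that shape — area = 341.79 mm². At z = 21.15: the r=11 sphere contributes a regular 8-gon of circumradius √(11²−10.15²) = 4.240 (area = (8/2)·4.240²·sin(360°/8) = 50.85 mm²); the cylinder at (11, 8.5): section is a regular 8-gon, circumradius r=12 (area = (8/2)·12.000²·sin(360°/8) = 407.29 mm²); Combining (union): the regions partially overlap — summed areas 458.14 mm² minus the doubly-counted overlap 6.40 mm² gives 451.74 mm² — area = 451.74 mm². Checking containment: at z = 21.15 the cross-section extends beyond the z = 11.4 cross-section by about 314.50 mm².

part overhangs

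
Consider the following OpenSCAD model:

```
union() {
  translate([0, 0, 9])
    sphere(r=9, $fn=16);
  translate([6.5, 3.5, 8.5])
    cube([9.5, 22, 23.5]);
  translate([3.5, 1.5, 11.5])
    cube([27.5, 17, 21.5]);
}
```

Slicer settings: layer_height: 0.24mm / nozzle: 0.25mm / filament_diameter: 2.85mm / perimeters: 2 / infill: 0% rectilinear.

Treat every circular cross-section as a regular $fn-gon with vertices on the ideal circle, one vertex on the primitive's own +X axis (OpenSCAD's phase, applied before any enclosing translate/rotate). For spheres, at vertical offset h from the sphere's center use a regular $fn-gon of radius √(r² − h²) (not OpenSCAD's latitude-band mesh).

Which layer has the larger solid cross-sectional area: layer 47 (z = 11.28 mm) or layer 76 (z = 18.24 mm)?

layer 76 (z = 18.24 mm)

Layer 47 (z = 11.28): the sphere: section is a regular 16-gon, circumradius = √(r²−h²) = √(9²−2.28²) = 8.706 (area = (16/2)·8.706²·sin(360°/16) = 232.06 mm²); the cube at (6.5, 3.5) is present — its section is the full 9.5×22 rectangle (area 209.00 mm²); the cube at (3.5, 1.5) does not reach this height (z outside [11.5, 33]); Merging all regions: the regions partially overlap — summed areas 441.06 mm² minus the doubly-counted overlap 1.53 mm² gives 439.53 mm² — area = 439.53 mm². So its area = 439.53 mm². Layer 76 (z = 18.24): the sphere does not reach this height (|z−center|=9.240 > r=9); the 9.5×22 cube at (6.5, 3.5) contributes its full rectangle (area 209.00 mm²); the 27.5×17 cube at (3.5, 1.5) contributes its full rectangle (area 467.50 mm²); Merging all regions: the regions partially overlap — summed areas 676.50 mm² minus the doubly-counted overlap 142.50 mm² gives 534.00 mm² — area = 534.00 mm². So its area = 534.00 mm². Layer 76 is larger (534.00 vs 439.53 mm²).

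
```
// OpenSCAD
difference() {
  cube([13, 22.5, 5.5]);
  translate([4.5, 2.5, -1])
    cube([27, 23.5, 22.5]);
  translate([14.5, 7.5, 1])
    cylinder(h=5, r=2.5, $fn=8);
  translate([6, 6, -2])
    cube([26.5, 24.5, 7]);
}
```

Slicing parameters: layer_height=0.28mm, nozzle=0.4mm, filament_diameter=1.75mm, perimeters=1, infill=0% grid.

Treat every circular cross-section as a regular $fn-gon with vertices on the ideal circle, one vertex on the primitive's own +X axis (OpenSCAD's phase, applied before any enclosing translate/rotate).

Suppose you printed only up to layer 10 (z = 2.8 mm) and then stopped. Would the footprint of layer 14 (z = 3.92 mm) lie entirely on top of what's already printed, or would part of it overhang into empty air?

Compare the two slices. At z = 2.8: the cube (footprint 13×22.5) is included at this height (area 292.50 mm²); the cube at (4.5, 2.5) is present — its section is the full 27×23.5 rectangle (area 634.50 mm²); the r=2.5 cylinder at (14.5, 7.5) gives a regular 8-gon of circumradius 2.5 (constant along its height) (area = (8/2)·2.500²·sin(360°/8) = 17.68 mm²); the 26.5×24.5 cube at (6, 6) contributes its full rectangle (area 649.25 mm²); Subtracting the remaining from the first: starting from the 13×22.5 cube (292.50 mm²), the 27×23.5 cube at (4.5, 2.5) partially overlaps it — only the 170.00 mm² overlap (of its 634.50 mm²) is removed, clipping the outline; the r=2.5 cylinder at (14.5, 7.5) misses the remaining region (no effect); the 26.5×24.5 cube at (6, 6) misses the remaining region (no effect) — area = 122.50 mm². At z = 3.92: the 13×22.5 cube contributes its full rectangle (area 292.50 mm²); the cube at (4.5, 2.5) is present — its section is the full 27×23.5 rectangle (area 634.50 mm²); the r=2.5 cylinder at (14.5, 7.5) contributes a regular 8-gon of circumradius 2.5 (area = (8/2)·2.500²·sin(360°/8) = 17.68 mm²); the cube at (6, 6) is present — its section is the full 26.5×24.5 rectangle (area 649.25 mm²); Subtracting the remaining from the first: starting from the 13×22.5 cube (292.50 mm²), the 27×23.5 cube at (4.5, 2.5) partially overlaps it — only the 170.00 mm² overlap (of its 634.50 mm²) is removed, clipping the outline; the r=2.5 cylinder at (14.5, 7.5) misses the remaining region (no effect); the 26.5×24.5 cube at (6, 6) misses the remaining region (no effect) — area = 122.50 mm². Checking containment: the cross-section at z = 3.92 is a subset of the cross-section at z = 2.8.

entirely on top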